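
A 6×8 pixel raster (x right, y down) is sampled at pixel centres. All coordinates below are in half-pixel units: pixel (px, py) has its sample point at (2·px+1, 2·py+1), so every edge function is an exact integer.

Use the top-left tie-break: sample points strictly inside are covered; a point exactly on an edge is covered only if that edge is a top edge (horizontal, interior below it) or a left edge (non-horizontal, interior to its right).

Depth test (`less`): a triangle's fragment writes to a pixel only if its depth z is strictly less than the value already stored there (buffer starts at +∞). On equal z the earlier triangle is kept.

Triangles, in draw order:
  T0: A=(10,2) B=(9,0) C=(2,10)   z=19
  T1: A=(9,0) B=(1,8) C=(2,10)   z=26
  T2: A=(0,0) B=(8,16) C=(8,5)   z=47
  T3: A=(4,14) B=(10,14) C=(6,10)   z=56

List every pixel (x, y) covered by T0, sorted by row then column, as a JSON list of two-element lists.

T0:
  2·area = 24  (B↔C swapped to make it positive)
  edge (10, 2)→(2, 10): d=(-8,8) right/bottom  bias=-1
  edge (2, 10)→(9, 0): d=(7,-10) top-left  bias=+0
  edge (9, 0)→(10, 2): d=(1,2) right/bottom  bias=-1
    (4,0)@(9, 1): e=[16,7,1] → #
    (5,0)@(11, 1): e=[0,27,-3] → ·  [on edge]
    (3,1)@(7, 3): e=[16,1,7] → #
    (4,1)@(9, 3): e=[0,21,3] → ·  [on edge]
    (3,2)@(7, 5): e=[0,15,9] → ·  [on edge]
    (2,3)@(5, 7): e=[0,9,15] → ·  [on edge]
    (1,4)@(3, 9): e=[0,3,21] → ·  [on edge]
    (0,5)@(1, 11): e=[0,-3,27] → ·  [on edge]
  covered (2 px):
    · · · · # ·
    · · · # · ·
    · · · · · ·
    · · · · · ·
    · · · · · ·
    · · · · · ·
    · · · · · ·
    · · · · · ·
T1:
  2·area = 24  (B↔C swapped to make it positive)
  edge (9, 0)→(2, 10): d=(-7,10) right/bottom  bias=-1
  edge (2, 10)→(1, 8): d=(-1,-2) top-left  bias=+0
  edge (1, 8)→(9, 0): d=(8,-8) top-left  bias=+0
    (2,2)@(5, 5): e=[5,11,8] → #
    (3,2)@(7, 5): e=[-15,15,24] → ·
    (1,3)@(3, 7): e=[11,5,8] → #
    (2,3)@(5, 7): e=[-9,9,24] → ·
    (1,4)@(3, 9): e=[-3,3,24] → ·
  covered (2 px):
    · · · · · ·
    · · · · · ·
    · · # · · ·
    · # · · · ·
    · · · · · ·
    · · · · · ·
    · · · · · ·
    · · · · · ·
T2:
  2·area = 88  (B↔C swapped to make it positive)
  edge (0, 0)→(8, 5): d=(8,5) right/bottom  bias=-1
  edge (8, 5)→(8, 16): d=(0,11) right/bottom  bias=-1
  edge (8, 16)→(0, 0): d=(-8,-16) top-left  bias=+0
    (0,0)@(1, 1): e=[3,77,8] → #
    (1,0)@(3, 1): e=[-7,55,40] → ·
    (0,1)@(1, 3): e=[19,77,-8] → ·
    (1,1)@(3, 3): e=[9,55,24] → #
    (2,1)@(5, 3): e=[-1,33,56] → ·
    (1,2)@(3, 5): e=[25,55,8] → #
    (2,2)@(5, 5): e=[15,33,40] → #
    (3,2)@(7, 5): e=[5,11,72] → #
    (4,2)@(9, 5): e=[-5,-11,104] → ·
    (1,3)@(3, 7): e=[41,55,-8] → ·
    (2,3)@(5, 7): e=[31,33,24] → #
    (4,3)@(9, 7): e=[11,-11,88] → ·
  covered (11 px):
    # · · · · ·
    · # · · · ·
    · # # # · ·
    · · # # · ·
    · · # # · ·
    · · · # · ·
    · · · # · ·
    · · · · · ·
T3:
  2·area = 24  (B↔C swapped to make it positive)
  edge (4, 14)→(6, 10): d=(2,-4) top-left  bias=+0
  edge (6, 10)→(10, 14): d=(4,4) right/bottom  bias=-1
  edge (10, 14)→(4, 14): d=(-6,0) right/bottom  bias=-1
    (0,2)@(1, 5): e=[-30,0,54] → ·  [on edge]
    (1,3)@(3, 7): e=[-18,0,42] → ·  [on edge]
    (2,4)@(5, 9): e=[-6,0,30] → ·  [on edge]
    (3,5)@(7, 11): e=[6,0,18] → ·  [on edge]
    (2,6)@(5, 13): e=[2,16,6] → #
    (3,6)@(7, 13): e=[10,8,6] → #
    (4,6)@(9, 13): e=[18,0,6] → ·  [on edge]
    (2,7)@(5, 15): e=[6,24,-6] → ·
    (3,7)@(7, 15): e=[14,16,-6] → ·
    (5,7)@(11, 15): e=[30,0,-6] → ·  [on edge]
  covered (2 px):
    · · · · · ·
    · · · · · ·
    · · · · · ·
    · · · · · ·
    · · · · · ·
    · · · · · ·
    · · # # · ·
    · · · · · ·

Result: [[4,0],[3,1]]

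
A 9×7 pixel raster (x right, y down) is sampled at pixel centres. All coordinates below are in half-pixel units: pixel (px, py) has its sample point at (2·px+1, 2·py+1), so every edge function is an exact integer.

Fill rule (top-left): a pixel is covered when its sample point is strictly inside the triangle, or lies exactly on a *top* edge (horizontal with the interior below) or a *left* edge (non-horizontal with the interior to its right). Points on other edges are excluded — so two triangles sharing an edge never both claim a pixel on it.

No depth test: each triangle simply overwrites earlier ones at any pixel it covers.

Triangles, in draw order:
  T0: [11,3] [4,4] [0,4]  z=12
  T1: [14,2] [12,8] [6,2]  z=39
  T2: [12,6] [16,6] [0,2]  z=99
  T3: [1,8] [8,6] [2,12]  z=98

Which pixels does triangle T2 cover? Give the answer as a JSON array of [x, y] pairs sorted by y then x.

T0:
  2·area = 4
  edge (11, 3)→(4, 4): d=(-7,1) right/bottom  bias=-1
  edge (4, 4)→(0, 4): d=(-4,0) right/bottom  bias=-1
  edge (0, 4)→(11, 3): d=(11,-1) top-left  bias=+0
    (5,1)@(11, 3): e=[0,4,0] → ·  [on edge]
  covered (0 px):
    · · · · · · · · ·
    · · · · · · · · ·
    · · · · · · · · ·
    · · · · · · · · ·
    · · · · · · · · ·
    · · · · · · · · ·
    · · · · · · · · ·
T1:
  2·area = 48
  edge (14, 2)→(12, 8): d=(-2,6) right/bottom  bias=-1
  edge (12, 8)→(6, 2): d=(-6,-6) top-left  bias=+0
  edge (6, 2)→(14, 2): d=(8,0) top-left  bias=+0
    (2,0)@(5, 1): e=[56,0,-8] → ·  [on edge]
    (3,1)@(7, 3): e=[40,0,8] → █  [on edge]
    (4,1)@(9, 3): e=[28,12,8] → █
    (5,1)@(11, 3): e=[16,24,8] → █
    (6,1)@(13, 3): e=[4,36,8] → █
    (7,1)@(15, 3): e=[-8,48,8] → ·
    (3,2)@(7, 5): e=[36,-12,24] → ·
    (4,2)@(9, 5): e=[24,0,24] → █  [on edge]
    (6,2)@(13, 5): e=[0,24,24] → ·  [on edge]
    (4,3)@(9, 7): e=[20,-12,40] → ·
    (5,3)@(11, 7): e=[8,0,40] → █  [on edge]
    (6,3)@(13, 7): e=[-4,12,40] → ·
    (6,4)@(13, 9): e=[-8,0,56] → ·  [on edge]
    (5,5)@(11, 11): e=[0,-24,72] → ·  [on edge]
    (7,5)@(15, 11): e=[-24,0,72] → ·  [on edge]
    (8,6)@(17, 13): e=[-40,0,88] → ·  [on edge]
  covered (7 px):
    · · · · · · · · ·
    · · · █ █ █ █ · ·
    · · · · █ █ · · ·
    · · · · · █ · · ·
    · · · · · · · · ·
    · · · · · · · · ·
    · · · · · · · · ·
T2:
  2·area = 16  (B↔C swapped to make it positive)
  edge (12, 6)→(0, 2): d=(-12,-4) top-left  bias=+0
  edge (0, 2)→(16, 6): d=(16,4) right/bottom  bias=-1
  edge (16, 6)→(12, 6): d=(-4,0) right/bottom  bias=-1
    (1,1)@(3, 3): e=[0,4,12] → █  [on edge]
    (2,1)@(5, 3): e=[8,-4,12] → ·
    (1,2)@(3, 5): e=[-24,36,4] → ·
    (4,2)@(9, 5): e=[0,12,4] → █  [on edge]
    (5,2)@(11, 5): e=[8,4,4] → █
    (6,2)@(13, 5): e=[16,-4,4] → ·
    (4,3)@(9, 7): e=[-24,44,-4] → ·
    (5,3)@(11, 7): e=[-16,36,-4] → ·
    (7,3)@(15, 7): e=[0,20,-4] → ·  [on edge]
  covered (3 px):
    · · · · · · · · ·
    · █ · · · · · · ·
    · · · · █ █ · · ·
    · · · · · · · · ·
    · · · · · · · · ·
    · · · · · · · · ·
    · · · · · · · · ·
T3:
  2·area = 30
  edge (1, 8)→(8, 6): d=(7,-2) top-left  bias=+0
  edge (8, 6)→(2, 12): d=(-6,6) right/bottom  bias=-1
  edge (2, 12)→(1, 8): d=(-1,-4) top-left  bias=+0
    (6,0)@(13, 1): e=[-25,0,55] → ·  [on edge]
    (5,1)@(11, 3): e=[-15,0,45] → ·  [on edge]
    (4,2)@(9, 5): e=[-5,0,35] → ·  [on edge]
    (2,3)@(5, 7): e=[1,12,17] → █
    (3,3)@(7, 7): e=[5,0,25] → ·  [on edge]
    (1,4)@(3, 9): e=[11,12,7] → █
    (2,4)@(5, 9): e=[15,0,15] → ·  [on edge]
    (1,5)@(3, 11): e=[25,0,5] → ·  [on edge]
    (0,6)@(1, 13): e=[35,0,-5] → ·  [on edge]
  covered (2 px):
    · · · · · · · · ·
    · · · · · · · · ·
    · · · · · · · · ·
    · · █ · · · · · ·
    · █ · · · · · · ·
    · · · · · · · · ·
    · · · · · · · · ·

Final: [[1,1],[4,2],[5,2]]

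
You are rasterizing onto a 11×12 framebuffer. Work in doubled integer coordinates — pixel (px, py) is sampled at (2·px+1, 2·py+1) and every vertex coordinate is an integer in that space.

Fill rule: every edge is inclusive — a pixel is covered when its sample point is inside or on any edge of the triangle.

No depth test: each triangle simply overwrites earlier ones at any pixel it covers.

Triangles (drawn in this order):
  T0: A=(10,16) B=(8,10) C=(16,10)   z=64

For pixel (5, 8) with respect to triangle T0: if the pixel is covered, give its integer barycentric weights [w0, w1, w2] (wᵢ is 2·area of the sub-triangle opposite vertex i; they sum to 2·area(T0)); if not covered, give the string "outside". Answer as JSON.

T0:
  2·area = 48
  edge (10, 16)→(8, 10): d=(-2,-6) inclusive
  edge (8, 10)→(16, 10): d=(8,0) inclusive
  edge (16, 10)→(10, 16): d=(-6,6) inclusive
    (2,0)@(5, 1): e=[0,-72,120] → ·  [on edge]
    (10,2)@(21, 5): e=[88,-40,0] → ·  [on edge]
    (3,3)@(7, 7): e=[0,-24,72] → ·  [on edge]
    (9,3)@(19, 7): e=[72,-24,0] → ·  [on edge]
    (8,4)@(17, 9): e=[56,-8,0] → ·  [on edge]
    (4,5)@(9, 11): e=[4,8,36] → █
    (5,5)@(11, 11): e=[16,8,24] → █
    (6,5)@(13, 11): e=[28,8,12] → █
    (7,5)@(15, 11): e=[40,8,0] → █  [on edge]
    (8,5)@(17, 11): e=[52,8,-12] → ·
    (4,6)@(9, 13): e=[0,24,24] → █  [on edge]
    (6,6)@(13, 13): e=[24,24,0] → █  [on edge]
    (5,7)@(11, 15): e=[8,40,0] → █  [on edge]
    (4,8)@(9, 17): e=[-8,56,0] → ·  [on edge]
    (3,9)@(7, 19): e=[-24,72,0] → ·  [on edge]
    (5,9)@(11, 19): e=[0,72,-24] → ·  [on edge]
    (2,10)@(5, 21): e=[-40,88,0] → ·  [on edge]
    (1,11)@(3, 23): e=[-56,104,0] → ·  [on edge]
  covered (8 px):
    · · · · · · · · · · ·
    · · · · · · · · · · ·
    · · · · · · · · · · ·
    · · · · · · · · · · ·
    · · · · · · · · · · ·
    · · · · █ █ █ █ · · ·
    · · · · █ █ █ · · · ·
    · · · · · █ · · · · ·
    · · · · · · · · · · ·
    · · · · · · · · · · ·
    · · · · · · · · · · ·
    · · · · · · · · · · ·

Answer: "outside"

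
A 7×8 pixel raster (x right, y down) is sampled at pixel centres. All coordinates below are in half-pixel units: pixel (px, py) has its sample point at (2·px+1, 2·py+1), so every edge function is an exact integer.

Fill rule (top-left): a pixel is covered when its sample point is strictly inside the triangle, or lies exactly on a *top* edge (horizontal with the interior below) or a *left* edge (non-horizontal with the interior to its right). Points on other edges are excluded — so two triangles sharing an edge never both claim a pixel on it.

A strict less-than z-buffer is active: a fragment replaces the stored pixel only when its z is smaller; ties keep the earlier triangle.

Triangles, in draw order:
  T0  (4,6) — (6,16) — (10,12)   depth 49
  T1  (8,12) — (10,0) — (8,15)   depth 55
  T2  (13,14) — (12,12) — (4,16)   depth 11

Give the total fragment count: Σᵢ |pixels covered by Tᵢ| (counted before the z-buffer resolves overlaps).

T0:
  2·area = 48  (B↔C swapped to make it positive)
  edge (4, 6)→(10, 12): d=(6,6) right/bottom  bias=-1
  edge (10, 12)→(6, 16): d=(-4,4) right/bottom  bias=-1
  edge (6, 16)→(4, 6): d=(-2,-10) top-left  bias=+0
    (1,0)@(3, 1): e=[-24,72,0] → ·  [on edge]
    (0,1)@(1, 3): e=[0,72,-24] → ·  [on edge]
    (1,2)@(3, 5): e=[0,56,-8] → ·  [on edge]
    (2,3)@(5, 7): e=[0,40,8] → ·  [on edge]
    (2,4)@(5, 9): e=[12,32,4] → █
    (3,4)@(7, 9): e=[0,24,24] → ·  [on edge]
    (6,4)@(13, 9): e=[-36,0,84] → ·  [on edge]
    (2,5)@(5, 11): e=[24,24,0] → █  [on edge]
    (3,5)@(7, 11): e=[12,16,20] → █
    (4,5)@(9, 11): e=[0,8,40] → ·  [on edge]
    (5,5)@(11, 11): e=[-12,0,60] → ·  [on edge]
    (2,6)@(5, 13): e=[36,16,-4] → ·
    (4,6)@(9, 13): e=[12,0,36] → ·  [on edge]
    (5,6)@(11, 13): e=[0,-8,56] → ·  [on edge]
    (3,7)@(7, 15): e=[36,0,12] → ·  [on edge]
    (6,7)@(13, 15): e=[0,-24,72] → ·  [on edge]
  covered (4 px):
    · · · · · · ·
    · · · · · · ·
    · · · · · · ·
    · · · · · · ·
    · · █ · · · ·
    · · █ █ · · ·
    · · · █ · · ·
    · · · · · · ·
T1:
  2·area = 6
  edge (8, 12)→(10, 0): d=(2,-12) top-left  bias=+0
  edge (10, 0)→(8, 15): d=(-2,15) right/bottom  bias=-1
  edge (8, 15)→(8, 12): d=(0,-3) top-left  bias=+0
    (4,3)@(9, 7): e=[2,1,3] → █
    (5,3)@(11, 7): e=[26,-29,9] → ·
    (4,4)@(9, 9): e=[6,-3,3] → ·
  covered (1 px):
    · · · · · · ·
    · · · · · · ·
    · · · · · · ·
    · · · · █ · ·
    · · · · · · ·
    · · · · · · ·
    · · · · · · ·
    · · · · · · ·
T2:
  2·area = 20  (B↔C swapped to make it positive)
  edge (13, 14)→(4, 16): d=(-9,2) right/bottom  bias=-1
  edge (4, 16)→(12, 12): d=(8,-4) top-left  bias=+0
  edge (12, 12)→(13, 14): d=(1,2) right/bottom  bias=-1
    (5,6)@(11, 13): e=[13,4,3] → █
    (6,6)@(13, 13): e=[9,12,-1] → ·
    (3,7)@(7, 15): e=[3,4,13] → █
    (4,7)@(9, 15): e=[-1,12,9] → ·
    (5,7)@(11, 15): e=[-5,20,5] → ·
  covered (2 px):
    · · · · · · ·
    · · · · · · ·
    · · · · · · ·
    · · · · · · ·
    · · · · · · ·
    · · · · · · ·
    · · · · · █ ·
    · · · █ · · ·

Result: 7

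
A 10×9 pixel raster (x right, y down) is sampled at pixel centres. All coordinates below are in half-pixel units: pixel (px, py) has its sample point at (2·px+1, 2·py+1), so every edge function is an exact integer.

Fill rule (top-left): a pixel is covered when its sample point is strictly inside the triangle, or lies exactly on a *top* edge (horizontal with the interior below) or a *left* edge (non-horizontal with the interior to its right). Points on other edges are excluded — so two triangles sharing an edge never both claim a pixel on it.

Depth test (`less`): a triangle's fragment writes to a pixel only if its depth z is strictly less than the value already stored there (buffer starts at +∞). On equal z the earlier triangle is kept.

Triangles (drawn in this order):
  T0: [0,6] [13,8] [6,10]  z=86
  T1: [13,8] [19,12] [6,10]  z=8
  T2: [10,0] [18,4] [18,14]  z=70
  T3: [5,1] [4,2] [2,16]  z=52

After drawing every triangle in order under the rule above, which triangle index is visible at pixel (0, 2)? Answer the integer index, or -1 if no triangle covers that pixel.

T0:
  2·area = 40
  edge (0, 6)→(13, 8): d=(13,2) right/bottom  bias=-1
  edge (13, 8)→(6, 10): d=(-7,2) right/bottom  bias=-1
  edge (6, 10)→(0, 6): d=(-6,-4) top-left  bias=+0
    (1,3)@(3, 7): e=[7,27,6] → #
    (2,3)@(5, 7): e=[3,23,14] → #
    (3,3)@(7, 7): e=[-1,19,22] → ·
    (1,4)@(3, 9): e=[33,13,-6] → ·
    (2,4)@(5, 9): e=[29,9,2] → #
    (3,4)@(7, 9): e=[25,5,10] → #
    (4,4)@(9, 9): e=[21,1,18] → #
    (5,4)@(11, 9): e=[17,-3,26] → ·
    (2,5)@(5, 11): e=[55,-5,-10] → ·
    (3,5)@(7, 11): e=[51,-9,-2] → ·
    (4,5)@(9, 11): e=[47,-13,6] → ·
  covered (5 px):
    · · · · · · · · · ·
    · · · · · · · · · ·
    · · · · · · · · · ·
    · # # · · · · · · ·
    · · # # # · · · · ·
    · · · · · · · · · ·
    · · · · · · · · · ·
    · · · · · · · · · ·
    · · · · · · · · · ·
T1:
  2·area = 40
  edge (13, 8)→(19, 12): d=(6,4) right/bottom  bias=-1
  edge (19, 12)→(6, 10): d=(-13,-2) top-left  bias=+0
  edge (6, 10)→(13, 8): d=(7,-2) top-left  bias=+0
    (5,4)@(11, 9): e=[14,23,3] → #
    (6,4)@(13, 9): e=[6,27,7] → #
    (7,4)@(15, 9): e=[-2,31,11] → ·
    (5,5)@(11, 11): e=[26,-3,17] → ·
    (6,5)@(13, 11): e=[18,1,21] → #
    (7,5)@(15, 11): e=[10,5,25] → #
    (8,5)@(17, 11): e=[2,9,29] → #
    (9,5)@(19, 11): e=[-6,13,33] → ·
    (6,6)@(13, 13): e=[30,-25,35] → ·
    (7,6)@(15, 13): e=[22,-21,39] → ·
    (8,6)@(17, 13): e=[14,-17,43] → ·
  covered (5 px):
    · · · · · · · · · ·
    · · · · · · · · · ·
    · · · · · · · · · ·
    · · · · · · · · · ·
    · · · · · # # · · ·
    · · · · · · # # # ·
    · · · · · · · · · ·
    · · · · · · · · · ·
    · · · · · · · · · ·
T2:
  2·area = 80
  edge (10, 0)→(18, 4): d=(8,4) right/bottom  bias=-1
  edge (18, 4)→(18, 14): d=(0,10) right/bottom  bias=-1
  edge (18, 14)→(10, 0): d=(-8,-14) top-left  bias=+0
    (5,0)@(11, 1): e=[4,70,6] → #
    (6,0)@(13, 1): e=[-4,50,34] → ·
    (5,1)@(11, 3): e=[20,70,-10] → ·
    (6,1)@(13, 3): e=[12,50,18] → #
    (7,1)@(15, 3): e=[4,30,46] → #
    (8,1)@(17, 3): e=[-4,10,74] → ·
    (6,2)@(13, 5): e=[28,50,2] → #
    (8,2)@(17, 5): e=[12,10,58] → #
    (9,2)@(19, 5): e=[4,-10,86] → ·
    (6,3)@(13, 7): e=[44,50,-14] → ·
    (7,3)@(15, 7): e=[36,30,14] → #
    (9,3)@(19, 7): e=[20,-10,70] → ·
  covered (10 px):
    · · · · · # · · · ·
    · · · · · · # # · ·
    · · · · · · # # # ·
    · · · · · · · # # ·
    · · · · · · · · # ·
    · · · · · · · · # ·
    · · · · · · · · · ·
    · · · · · · · · · ·
    · · · · · · · · · ·
T3:
  2·area = 12  (B↔C swapped to make it positive)
  edge (5, 1)→(2, 16): d=(-3,15) right/bottom  bias=-1
  edge (2, 16)→(4, 2): d=(2,-14) top-left  bias=+0
  edge (4, 2)→(5, 1): d=(1,-1) top-left  bias=+0
    (2,0)@(5, 1): e=[0,12,0] → ·  [on edge]
    (1,1)@(3, 3): e=[24,-12,0] → ·  [on edge]
    (0,2)@(1, 5): e=[48,-36,0] → ·  [on edge]
    (1,4)@(3, 9): e=[6,0,6] → #  [on edge]
    (2,4)@(5, 9): e=[-24,28,8] → ·
    (1,5)@(3, 11): e=[0,4,8] → ·  [on edge]
  covered (1 px):
    · · · · · · · · · ·
    · · · · · · · · · ·
    · · · · · · · · · ·
    · · · · · · · · · ·
    · # · · · · · · · ·
    · · · · · · · · · ·
    · · · · · · · · · ·
    · · · · · · · · · ·
    · · · · · · · · · ·

Z-buffer (winner per pixel, '.' = empty):
  . . . . . 2 . . . .
  . . . . . . 2 2 . .
  . . . . . . 2 2 2 .
  . 0 0 . . . . 2 2 .
  . 3 0 0 0 1 1 . 2 .
  . . . . . . 1 1 1 .
  . . . . . . . . . .
  . . . . . . . . . .
  . . . . . . . . . .

Result: -1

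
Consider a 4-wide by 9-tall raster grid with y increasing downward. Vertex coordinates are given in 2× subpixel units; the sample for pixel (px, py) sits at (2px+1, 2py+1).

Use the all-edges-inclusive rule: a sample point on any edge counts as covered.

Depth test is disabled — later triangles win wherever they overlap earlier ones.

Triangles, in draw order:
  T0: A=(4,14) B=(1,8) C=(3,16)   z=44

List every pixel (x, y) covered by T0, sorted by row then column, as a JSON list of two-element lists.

T0:
  2·area = 12  (B↔C swapped to make it positive)
  edge (4, 14)→(3, 16): d=(-1,2) inclusive
  edge (3, 16)→(1, 8): d=(-2,-8) inclusive
  edge (1, 8)→(4, 14): d=(3,6) inclusive
    (1,6)@(3, 13): e=[3,6,3] → #
    (2,6)@(5, 13): e=[-1,22,-9] → ·
    (1,7)@(3, 15): e=[1,2,9] → #
    (2,7)@(5, 15): e=[-3,18,-3] → ·
    (1,8)@(3, 17): e=[-1,-2,15] → ·
  covered (2 px):
    · · · ·
    · · · ·
    · · · ·
    · · · ·
    · · · ·
    · · · ·
    · # · ·
    · # · ·
    · · · ·

Final: [[1,6],[1,7]]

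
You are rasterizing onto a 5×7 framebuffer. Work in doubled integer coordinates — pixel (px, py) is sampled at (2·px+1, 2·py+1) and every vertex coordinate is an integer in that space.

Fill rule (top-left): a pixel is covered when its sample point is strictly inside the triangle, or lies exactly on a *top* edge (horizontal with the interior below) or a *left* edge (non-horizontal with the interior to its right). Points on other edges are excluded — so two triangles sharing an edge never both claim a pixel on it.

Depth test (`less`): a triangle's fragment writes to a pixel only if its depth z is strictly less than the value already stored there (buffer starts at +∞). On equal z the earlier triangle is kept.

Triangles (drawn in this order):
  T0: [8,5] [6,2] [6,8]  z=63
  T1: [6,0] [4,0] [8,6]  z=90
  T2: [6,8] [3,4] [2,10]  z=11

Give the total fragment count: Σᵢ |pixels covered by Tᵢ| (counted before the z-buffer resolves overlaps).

T0:
  2·area = 12  (B↔C swapped to make it positive)
  edge (8, 5)→(6, 8): d=(-2,3) right/bottom  bias=-1
  edge (6, 8)→(6, 2): d=(0,-6) top-left  bias=+0
  edge (6, 2)→(8, 5): d=(2,3) right/bottom  bias=-1
    (3,2)@(7, 5): e=[3,6,3] → #
    (4,2)@(9, 5): e=[-3,18,-3] → ·
    (3,3)@(7, 7): e=[-1,6,7] → ·
  covered (1 px):
    · · · · ·
    · · · · ·
    · · · # ·
    · · · · ·
    · · · · ·
    · · · · ·
    · · · · ·
T1:
  2·area = 12  (B↔C swapped to make it positive)
  edge (6, 0)→(8, 6): d=(2,6) right/bottom  bias=-1
  edge (8, 6)→(4, 0): d=(-4,-6) top-left  bias=+0
  edge (4, 0)→(6, 0): d=(2,0) top-left  bias=+0
    (2,0)@(5, 1): e=[8,2,2] → #
    (3,0)@(7, 1): e=[-4,14,2] → ·
    (2,1)@(5, 3): e=[12,-6,6] → ·
    (3,1)@(7, 3): e=[0,6,6] → ·  [on edge]
    (4,4)@(9, 9): e=[0,-6,18] → ·  [on edge]
  covered (1 px):
    · · # · ·
    · · · · ·
    · · · · ·
    · · · · ·
    · · · · ·
    · · · · ·
    · · · · ·
T2:
  2·area = 22  (B↔C swapped to make it positive)
  edge (6, 8)→(2, 10): d=(-4,2) right/bottom  bias=-1
  edge (2, 10)→(3, 4): d=(1,-6) top-left  bias=+0
  edge (3, 4)→(6, 8): d=(3,4) right/bottom  bias=-1
    (1,2)@(3, 5): e=[18,1,3] → #
    (2,2)@(5, 5): e=[14,13,-5] → ·
    (1,3)@(3, 7): e=[10,3,9] → #
    (2,3)@(5, 7): e=[6,15,1] → #
    (3,3)@(7, 7): e=[2,27,-7] → ·
    (1,4)@(3, 9): e=[2,5,15] → #
    (2,4)@(5, 9): e=[-2,17,7] → ·
    (1,5)@(3, 11): e=[-6,7,21] → ·
  covered (4 px):
    · · · · ·
    · · · · ·
    · # · · ·
    · # # · ·
    · # · · ·
    · · · · ·
    · · · · ·

Result: 6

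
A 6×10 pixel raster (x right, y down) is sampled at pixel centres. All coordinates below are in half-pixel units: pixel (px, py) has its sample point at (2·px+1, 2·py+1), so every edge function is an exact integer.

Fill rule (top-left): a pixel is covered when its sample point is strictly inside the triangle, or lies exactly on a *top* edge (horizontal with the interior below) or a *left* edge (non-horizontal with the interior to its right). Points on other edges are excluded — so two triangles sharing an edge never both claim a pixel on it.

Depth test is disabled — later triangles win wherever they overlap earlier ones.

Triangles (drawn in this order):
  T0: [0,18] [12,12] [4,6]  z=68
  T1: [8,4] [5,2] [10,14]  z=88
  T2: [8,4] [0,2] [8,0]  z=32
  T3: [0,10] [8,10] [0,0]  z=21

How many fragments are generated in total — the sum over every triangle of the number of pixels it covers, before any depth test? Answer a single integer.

T0:
  2·area = 120  (B↔C swapped to make it positive)
  edge (0, 18)→(4, 6): d=(4,-12) top-left  bias=+0
  edge (4, 6)→(12, 12): d=(8,6) right/bottom  bias=-1
  edge (12, 12)→(0, 18): d=(-12,6) right/bottom  bias=-1
    (2,1)@(5, 3): e=[0,-30,150] → .  [on edge]
    (2,3)@(5, 7): e=[16,2,102] → X
    (3,3)@(7, 7): e=[40,-10,90] → .
    (1,4)@(3, 9): e=[0,30,90] → X  [on edge]
    (3,4)@(7, 9): e=[48,6,66] → X
    (4,4)@(9, 9): e=[72,-6,54] → .
    (1,5)@(3, 11): e=[8,46,66] → X
    (4,5)@(9, 11): e=[80,10,30] → X
    (5,5)@(11, 11): e=[104,-2,18] → .
    (1,6)@(3, 13): e=[16,62,42] → X
    (5,6)@(11, 13): e=[112,14,-6] → .
    (0,7)@(1, 15): e=[0,90,30] → X  [on edge]
  covered (16 px):
    . . . . . .
    . . . . . .
    . . . . . .
    . . X . . .
    . X X X . .
    . X X X X .
    . X X X X .
    X X X . . .
    X . . . . .
    . . . . . .
T1:
  2·area = 26  (B↔C swapped to make it positive)
  edge (8, 4)→(10, 14): d=(2,10) right/bottom  bias=-1
  edge (10, 14)→(5, 2): d=(-5,-12) top-left  bias=+0
  edge (5, 2)→(8, 4): d=(3,2) right/bottom  bias=-1
    (3,2)@(7, 5): e=[12,9,5] → X
    (4,2)@(9, 5): e=[-8,33,1] → .
    (3,3)@(7, 7): e=[16,-1,11] → .
    (4,4)@(9, 9): e=[0,13,13] → .  [on edge]
    (4,5)@(9, 11): e=[4,3,19] → X
    (5,5)@(11, 11): e=[-16,27,15] → .
    (4,6)@(9, 13): e=[8,-7,25] → .
    (5,9)@(11, 19): e=[0,-13,39] → .  [on edge]
  covered (2 px):
    . . . . . .
    . . . . . .
    . . . X . .
    . . . . . .
    . . . . . .
    . . . . X .
    . . . . . .
    . . . . . .
    . . . . . .
    . . . . . .
T2:
  2·area = 32
  edge (8, 4)→(0, 2): d=(-8,-2) top-left  bias=+0
  edge (0, 2)→(8, 0): d=(8,-2) top-left  bias=+0
  edge (8, 0)→(8, 4): d=(0,4) right/bottom  bias=-1
    (2,0)@(5, 1): e=[18,2,12] → X
    (3,0)@(7, 1): e=[22,6,4] → X
    (4,0)@(9, 1): e=[26,10,-4] → .
    (2,1)@(5, 3): e=[2,18,12] → X
    (4,1)@(9, 3): e=[10,26,-4] → .
    (2,2)@(5, 5): e=[-14,34,12] → .
    (3,2)@(7, 5): e=[-10,38,4] → .
  covered (4 px):
    . . X X . .
    . . X X . .
    . . . . . .
    . . . . . .
    . . . . . .
    . . . . . .
    . . . . . .
    . . . . . .
    . . . . . .
    . . . . . .
T3:
  2·area = 80  (B↔C swapped to make it positive)
  edge (0, 10)→(0, 0): d=(0,-10) top-left  bias=+0
  edge (0, 0)→(8, 10): d=(8,10) right/bottom  bias=-1
  edge (8, 10)→(0, 10): d=(-8,0) right/bottom  bias=-1
    (0,1)@(1, 3): e=[10,14,56] → X
    (1,1)@(3, 3): e=[30,-6,56] → .
    (0,2)@(1, 5): e=[10,30,40] → X
    (1,2)@(3, 5): e=[30,10,40] → X
    (2,2)@(5, 5): e=[50,-10,40] → .
    (0,3)@(1, 7): e=[10,46,24] → X
    (2,3)@(5, 7): e=[50,6,24] → X
    (3,3)@(7, 7): e=[70,-14,24] → .
    (0,4)@(1, 9): e=[10,62,8] → X
    (3,4)@(7, 9): e=[70,2,8] → X
    (4,4)@(9, 9): e=[90,-18,8] → .
    (0,5)@(1, 11): e=[10,78,-8] → .
  covered (10 px):
    . . . . . .
    X . . . . .
    X X . . . .
    X X X . . .
    X X X X . .
    . . . . . .
    . . . . . .
    . . . . . .
    . . . . . .
    . . . . . .

Answer: 32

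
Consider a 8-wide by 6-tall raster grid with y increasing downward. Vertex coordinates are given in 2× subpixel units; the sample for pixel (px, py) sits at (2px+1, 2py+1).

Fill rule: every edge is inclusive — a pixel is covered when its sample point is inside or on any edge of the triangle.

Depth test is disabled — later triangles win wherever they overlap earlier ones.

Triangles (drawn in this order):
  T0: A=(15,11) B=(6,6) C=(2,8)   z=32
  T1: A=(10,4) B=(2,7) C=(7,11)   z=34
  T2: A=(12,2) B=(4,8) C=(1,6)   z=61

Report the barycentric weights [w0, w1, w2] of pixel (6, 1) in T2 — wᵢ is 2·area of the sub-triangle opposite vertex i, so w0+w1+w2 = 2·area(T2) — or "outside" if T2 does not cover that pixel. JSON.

T0:
  2·area = 38  (B↔C swapped to make it positive)
  edge (15, 11)→(2, 8): d=(-13,-3) inclusive
  edge (2, 8)→(6, 6): d=(4,-2) inclusive
  edge (6, 6)→(15, 11): d=(9,5) inclusive
    (2,3)@(5, 7): e=[22,2,14] → #
    (3,3)@(7, 7): e=[28,6,4] → #
    (4,3)@(9, 7): e=[34,10,-6] → ·
    (2,4)@(5, 9): e=[-4,10,32] → ·
    (3,4)@(7, 9): e=[2,14,22] → #
    (4,4)@(9, 9): e=[8,18,12] → #
    (5,4)@(11, 9): e=[14,22,2] → #
    (6,4)@(13, 9): e=[20,26,-8] → ·
    (3,5)@(7, 11): e=[-24,22,40] → ·
    (4,5)@(9, 11): e=[-18,26,30] → ·
    (5,5)@(11, 11): e=[-12,30,20] → ·
    (7,5)@(15, 11): e=[0,38,0] → #  [on edge]
  covered (6 px):
    · · · · · · · ·
    · · · · · · · ·
    · · · · · · · ·
    · · # # · · · ·
    · · · # # # · ·
    · · · · · · · #
T1:
  2·area = 47  (B↔C swapped to make it positive)
  edge (10, 4)→(7, 11): d=(-3,7) inclusive
  edge (7, 11)→(2, 7): d=(-5,-4) inclusive
  edge (2, 7)→(10, 4): d=(8,-3) inclusive
    (4,2)@(9, 5): e=[4,38,5] → #
    (5,2)@(11, 5): e=[-10,46,11] → ·
    (1,3)@(3, 7): e=[40,4,3] → #
    (2,3)@(5, 7): e=[26,12,9] → #
    (3,3)@(7, 7): e=[12,20,15] → #
    (4,3)@(9, 7): e=[-2,28,21] → ·
    (1,4)@(3, 9): e=[34,-6,19] → ·
    (2,4)@(5, 9): e=[20,2,25] → #
    (4,4)@(9, 9): e=[-8,18,37] → ·
    (2,5)@(5, 11): e=[14,-8,41] → ·
    (3,5)@(7, 11): e=[0,0,47] → #  [on edge]
    (4,5)@(9, 11): e=[-14,8,53] → ·
  covered (7 px):
    · · · · · · · ·
    · · · · · · · ·
    · · · · # · · ·
    · # # # · · · ·
    · · # # · · · ·
    · · · # · · · ·
T2:
  2·area = 34
  edge (12, 2)→(4, 8): d=(-8,6) inclusive
  edge (4, 8)→(1, 6): d=(-3,-2) inclusive
  edge (1, 6)→(12, 2): d=(11,-4) inclusive
    (2,2)@(5, 5): e=[18,11,5] → #
    (3,2)@(7, 5): e=[6,15,13] → #
    (4,2)@(9, 5): e=[-6,19,21] → ·
    (1,3)@(3, 7): e=[14,1,19] → #
    (3,3)@(7, 7): e=[-10,9,35] → ·
    (1,4)@(3, 9): e=[-2,-5,41] → ·
    (2,4)@(5, 9): e=[-14,-1,49] → ·
  covered (4 px):
    · · · · · · · ·
    · · · · · · · ·
    · · # # · · · ·
    · # # · · · · ·
    · · · · · · · ·
    · · · · · · · ·

Final: "outside"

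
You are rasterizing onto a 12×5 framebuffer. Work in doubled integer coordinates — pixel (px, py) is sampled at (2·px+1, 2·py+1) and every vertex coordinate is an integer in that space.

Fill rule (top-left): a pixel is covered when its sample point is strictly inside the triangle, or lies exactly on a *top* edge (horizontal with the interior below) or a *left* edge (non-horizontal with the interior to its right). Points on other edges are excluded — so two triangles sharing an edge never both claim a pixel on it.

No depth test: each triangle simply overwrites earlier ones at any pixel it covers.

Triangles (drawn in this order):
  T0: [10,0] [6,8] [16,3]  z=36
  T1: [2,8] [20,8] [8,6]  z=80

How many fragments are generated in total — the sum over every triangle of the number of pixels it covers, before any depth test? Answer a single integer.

T0:
  2·area = 60  (B↔C swapped to make it positive)
  edge (10, 0)→(16, 3): d=(6,3) right/bottom  bias=-1
  edge (16, 3)→(6, 8): d=(-10,5) right/bottom  bias=-1
  edge (6, 8)→(10, 0): d=(4,-8) top-left  bias=+0
    (5,0)@(11, 1): e=[3,45,12] → #
    (6,0)@(13, 1): e=[-3,35,28] → ·
    (4,1)@(9, 3): e=[21,35,4] → #
    (6,1)@(13, 3): e=[9,15,36] → #
    (7,1)@(15, 3): e=[3,5,52] → #
    (8,1)@(17, 3): e=[-3,-5,68] → ·
    (4,2)@(9, 5): e=[33,15,12] → #
    (6,2)@(13, 5): e=[21,-5,44] → ·
    (7,2)@(15, 5): e=[15,-15,60] → ·
    (3,3)@(7, 7): e=[51,5,4] → #
    (4,3)@(9, 7): e=[45,-5,20] → ·
    (5,3)@(11, 7): e=[39,-15,36] → ·
  covered (8 px):
    · · · · · # · · · · · ·
    · · · · # # # # · · · ·
    · · · · # # · · · · · ·
    · · · # · · · · · · · ·
    · · · · · · · · · · · ·
T1:
  2·area = 36  (B↔C swapped to make it positive)
  edge (2, 8)→(8, 6): d=(6,-2) top-left  bias=+0
  edge (8, 6)→(20, 8): d=(12,2) right/bottom  bias=-1
  edge (20, 8)→(2, 8): d=(-18,0) right/bottom  bias=-1
    (11,0)@(23, 1): e=[0,-90,126] → ·  [on edge]
    (8,1)@(17, 3): e=[0,-54,90] → ·  [on edge]
    (5,2)@(11, 5): e=[0,-18,54] → ·  [on edge]
    (2,3)@(5, 7): e=[0,18,18] → #  [on edge]
    (3,3)@(7, 7): e=[4,14,18] → #
    (4,3)@(9, 7): e=[8,10,18] → #
    (5,3)@(11, 7): e=[12,6,18] → #
    (6,3)@(13, 7): e=[16,2,18] → #
    (7,3)@(15, 7): e=[20,-2,18] → ·
    (2,4)@(5, 9): e=[12,42,-18] → ·
    (3,4)@(7, 9): e=[16,38,-18] → ·
    (4,4)@(9, 9): e=[20,34,-18] → ·
  covered (5 px):
    · · · · · · · · · · · ·
    · · · · · · · · · · · ·
    · · · · · · · · · · · ·
    · · # # # # # · · · · ·
    · · · · · · · · · · · ·

Result: 13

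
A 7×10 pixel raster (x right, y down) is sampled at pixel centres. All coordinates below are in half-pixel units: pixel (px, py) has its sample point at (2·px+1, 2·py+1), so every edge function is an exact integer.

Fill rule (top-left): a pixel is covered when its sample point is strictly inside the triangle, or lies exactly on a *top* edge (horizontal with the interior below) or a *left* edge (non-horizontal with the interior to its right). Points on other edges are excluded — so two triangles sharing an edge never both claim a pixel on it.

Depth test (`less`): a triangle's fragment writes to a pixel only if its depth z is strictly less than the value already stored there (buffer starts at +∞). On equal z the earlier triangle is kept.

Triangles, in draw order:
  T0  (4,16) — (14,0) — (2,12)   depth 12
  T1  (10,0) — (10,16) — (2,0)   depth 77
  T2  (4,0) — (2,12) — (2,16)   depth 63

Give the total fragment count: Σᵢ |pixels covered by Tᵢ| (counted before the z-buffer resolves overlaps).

T0:
  2·area = 72  (B↔C swapped to make it positive)
  edge (4, 16)→(2, 12): d=(-2,-4) top-left  bias=+0
  edge (2, 12)→(14, 0): d=(12,-12) top-left  bias=+0
  edge (14, 0)→(4, 16): d=(-10,16) right/bottom  bias=-1
    (6,0)@(13, 1): e=[66,0,6] → █  [on edge]
    (5,1)@(11, 3): e=[54,0,18] → █  [on edge]
    (6,1)@(13, 3): e=[62,24,-14] → ·
    (4,2)@(9, 5): e=[42,0,30] → █  [on edge]
    (5,2)@(11, 5): e=[50,24,-2] → ·
    (3,3)@(7, 7): e=[30,0,42] → █  [on edge]
    (5,3)@(11, 7): e=[46,48,-22] → ·
    (2,4)@(5, 9): e=[18,0,54] → █  [on edge]
    (4,4)@(9, 9): e=[34,48,-10] → ·
    (1,5)@(3, 11): e=[6,0,66] → █  [on edge]
    (4,5)@(9, 11): e=[30,72,-30] → ·
    (0,6)@(1, 13): e=[-6,0,78] → ·  [on edge]
  covered (12 px):
    · · · · · · █
    · · · · · █ ·
    · · · · █ · ·
    · · · █ █ · ·
    · · █ █ · · ·
    · █ █ █ · · ·
    · █ █ · · · ·
    · · · · · · ·
    · · · · · · ·
    · · · · · · ·
T1:
  2·area = 128
  edge (10, 0)→(10, 16): d=(0,16) right/bottom  bias=-1
  edge (10, 16)→(2, 0): d=(-8,-16) top-left  bias=+0
  edge (2, 0)→(10, 0): d=(8,0) top-left  bias=+0
    (1,0)@(3, 1): e=[112,8,8] → █
    (2,0)@(5, 1): e=[80,40,8] → █
    (3,0)@(7, 1): e=[48,72,8] → █
    (4,0)@(9, 1): e=[16,104,8] → █
    (5,0)@(11, 1): e=[-16,136,8] → ·
    (1,1)@(3, 3): e=[112,-8,24] → ·
    (2,1)@(5, 3): e=[80,24,24] → █
    (5,1)@(11, 3): e=[-16,120,24] → ·
    (2,2)@(5, 5): e=[80,8,40] → █
    (5,2)@(11, 5): e=[-16,104,40] → ·
    (2,3)@(5, 7): e=[80,-8,56] → ·
    (3,3)@(7, 7): e=[48,24,56] → █
  covered (16 px):
    · █ █ █ █ · ·
    · · █ █ █ · ·
    · · █ █ █ · ·
    · · · █ █ · ·
    · · · █ █ · ·
    · · · · █ · ·
    · · · · █ · ·
    · · · · · · ·
    · · · · · · ·
    · · · · · · ·
T2:
  2·area = 8  (B↔C swapped to make it positive)
  edge (4, 0)→(2, 16): d=(-2,16) right/bottom  bias=-1
  edge (2, 16)→(2, 12): d=(0,-4) top-left  bias=+0
  edge (2, 12)→(4, 0): d=(2,-12) top-left  bias=+0
    (1,3)@(3, 7): e=[2,4,2] → █
    (2,3)@(5, 7): e=[-30,12,26] → ·
    (1,4)@(3, 9): e=[-2,4,6] → ·
  covered (1 px):
    · · · · · · ·
    · · · · · · ·
    · · · · · · ·
    · █ · · · · ·
    · · · · · · ·
    · · · · · · ·
    · · · · · · ·
    · · · · · · ·
    · · · · · · ·
    · · · · · · ·

Answer: 29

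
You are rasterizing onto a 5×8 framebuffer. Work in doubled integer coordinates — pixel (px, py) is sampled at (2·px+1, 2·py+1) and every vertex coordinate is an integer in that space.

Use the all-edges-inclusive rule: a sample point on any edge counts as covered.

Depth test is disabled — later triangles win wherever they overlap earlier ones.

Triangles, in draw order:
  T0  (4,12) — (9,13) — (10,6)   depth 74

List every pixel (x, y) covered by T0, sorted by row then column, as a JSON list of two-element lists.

T0:
  2·area = 36  (B↔C swapped to make it positive)
  edge (4, 12)→(10, 6): d=(6,-6) inclusive
  edge (10, 6)→(9, 13): d=(-1,7) inclusive
  edge (9, 13)→(4, 12): d=(-5,-1) inclusive
    (4,3)@(9, 7): e=[0,6,30] → █  [on edge]
    (3,4)@(7, 9): e=[0,18,18] → █  [on edge]
    (2,5)@(5, 11): e=[0,30,6] → █  [on edge]
    (1,6)@(3, 13): e=[0,42,-6] → ·  [on edge]
    (2,6)@(5, 13): e=[12,28,-4] → ·
    (3,6)@(7, 13): e=[24,14,-2] → ·
    (4,6)@(9, 13): e=[36,0,0] → █  [on edge]
    (0,7)@(1, 15): e=[0,54,-18] → ·  [on edge]
    (4,7)@(9, 15): e=[48,-2,-10] → ·
  covered (7 px):
    · · · · ·
    · · · · ·
    · · · · ·
    · · · · █
    · · · █ █
    · · █ █ █
    · · · · █
    · · · · ·

Result: [[4,3],[3,4],[4,4],[2,5],[3,5],[4,5],[4,6]]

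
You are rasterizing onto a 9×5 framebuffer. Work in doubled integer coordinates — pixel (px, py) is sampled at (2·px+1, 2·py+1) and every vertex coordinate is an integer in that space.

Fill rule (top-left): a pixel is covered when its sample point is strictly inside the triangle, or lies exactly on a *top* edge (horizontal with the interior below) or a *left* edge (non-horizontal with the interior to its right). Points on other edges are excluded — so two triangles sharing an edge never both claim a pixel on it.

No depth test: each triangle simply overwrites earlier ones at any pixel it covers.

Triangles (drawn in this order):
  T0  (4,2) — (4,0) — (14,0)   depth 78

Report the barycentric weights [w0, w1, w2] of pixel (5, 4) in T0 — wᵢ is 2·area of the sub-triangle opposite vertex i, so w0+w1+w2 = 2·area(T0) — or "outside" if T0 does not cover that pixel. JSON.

T0:
  2·area = 20
  edge (4, 2)→(4, 0): d=(0,-2) top-left  bias=+0
  edge (4, 0)→(14, 0): d=(10,0) top-left  bias=+0
  edge (14, 0)→(4, 2): d=(-10,2) right/bottom  bias=-1
    (2,0)@(5, 1): e=[2,10,8] → █
    (3,0)@(7, 1): e=[6,10,4] → █
    (4,0)@(9, 1): e=[10,10,0] → ·  [on edge]
    (2,1)@(5, 3): e=[2,30,-12] → ·
    (3,1)@(7, 3): e=[6,30,-16] → ·
  covered (2 px):
    · · █ █ · · · · ·
    · · · · · · · · ·
    · · · · · · · · ·
    · · · · · · · · ·
    · · · · · · · · ·

Result: "outside"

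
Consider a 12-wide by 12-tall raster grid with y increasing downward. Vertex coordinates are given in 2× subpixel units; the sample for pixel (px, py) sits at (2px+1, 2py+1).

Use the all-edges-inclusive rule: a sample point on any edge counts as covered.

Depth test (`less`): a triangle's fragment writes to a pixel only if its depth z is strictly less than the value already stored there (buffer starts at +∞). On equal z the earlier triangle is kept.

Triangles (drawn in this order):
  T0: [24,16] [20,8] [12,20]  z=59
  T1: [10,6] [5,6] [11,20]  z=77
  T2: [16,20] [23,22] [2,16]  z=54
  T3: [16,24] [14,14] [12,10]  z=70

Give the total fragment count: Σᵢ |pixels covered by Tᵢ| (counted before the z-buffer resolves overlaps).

T0:
  2·area = 112  (B↔C swapped to make it positive)
  edge (24, 16)→(12, 20): d=(-12,4) inclusive
  edge (12, 20)→(20, 8): d=(8,-12) inclusive
  edge (20, 8)→(24, 16): d=(4,8) inclusive
    (9,5)@(19, 11): e=[80,12,20] → X
    (10,5)@(21, 11): e=[72,36,4] → X
    (11,5)@(23, 11): e=[64,60,-12] → .
    (8,6)@(17, 13): e=[64,4,44] → X
    (11,6)@(23, 13): e=[40,76,-4] → .
    (8,7)@(17, 15): e=[40,20,52] → X
    (11,7)@(23, 15): e=[16,92,4] → X
    (7,8)@(15, 17): e=[24,12,76] → X
    (10,8)@(21, 17): e=[0,84,28] → X  [on edge]
    (11,8)@(23, 17): e=[-8,108,12] → .
    (6,9)@(13, 19): e=[8,4,100] → X
    (7,9)@(15, 19): e=[0,28,84] → X  [on edge]
    (4,10)@(9, 21): e=[0,-28,140] → .  [on edge]
    (1,11)@(3, 23): e=[0,-84,196] → .  [on edge]
  covered (15 px):
    . . . . . . . . . . . .
    . . . . . . . . . . . .
    . . . . . . . . . . . .
    . . . . . . . . . . . .
    . . . . . . . . . . . .
    . . . . . . . . . X X .
    . . . . . . . . X X X .
    . . . . . . . . X X X X
    . . . . . . . X X X X .
    . . . . . . X X . . . .
    . . . . . . . . . . . .
    . . . . . . . . . . . .
T1:
  2·area = 70  (B↔C swapped to make it positive)
  edge (10, 6)→(11, 20): d=(1,14) inclusive
  edge (11, 20)→(5, 6): d=(-6,-14) inclusive
  edge (5, 6)→(10, 6): d=(5,0) inclusive
    (3,3)@(7, 7): e=[43,22,5] → X
    (4,3)@(9, 7): e=[15,50,5] → X
    (5,3)@(11, 7): e=[-13,78,5] → .
    (3,4)@(7, 9): e=[45,10,15] → X
    (5,4)@(11, 9): e=[-11,66,15] → .
    (3,5)@(7, 11): e=[47,-2,25] → .
    (4,5)@(9, 11): e=[19,26,25] → X
    (5,5)@(11, 11): e=[-9,54,25] → .
    (4,6)@(9, 13): e=[21,14,35] → X
    (5,6)@(11, 13): e=[-7,42,35] → .
    (4,7)@(9, 15): e=[23,2,45] → X
    (5,7)@(11, 15): e=[-5,30,45] → .
  covered (7 px):
    . . . . . . . . . . . .
    . . . . . . . . . . . .
    . . . . . . . . . . . .
    . . . X X . . . . . . .
    . . . X X . . . . . . .
    . . . . X . . . . . . .
    . . . . X . . . . . . .
    . . . . X . . . . . . .
    . . . . . . . . . . . .
    . . . . . . . . . . . .
    . . . . . . . . . . . .
    . . . . . . . . . . . .
T2:
  degenerate (2·area = 0) — covers nothing
T3:
  2·area = 12  (B↔C swapped to make it positive)
  edge (16, 24)→(12, 10): d=(-4,-14) inclusive
  edge (12, 10)→(14, 14): d=(2,4) inclusive
  edge (14, 14)→(16, 24): d=(2,10) inclusive
    (6,4)@(13, 9): e=[18,-6,0] → .  [on edge]
    (6,6)@(13, 13): e=[2,2,8] → X
    (7,6)@(15, 13): e=[30,-6,-12] → .
    (6,7)@(13, 15): e=[-6,6,12] → .
    (7,9)@(15, 19): e=[6,6,0] → X  [on edge]
    (8,9)@(17, 19): e=[34,-2,-20] → .
    (7,10)@(15, 21): e=[-2,10,4] → .
  covered (2 px):
    . . . . . . . . . . . .
    . . . . . . . . . . . .
    . . . . . . . . . . . .
    . . . . . . . . . . . .
    . . . . . . . . . . . .
    . . . . . . . . . . . .
    . . . . . . X . . . . .
    . . . . . . . . . . . .
    . . . . . . . . . . . .
    . . . . . . . X . . . .
    . . . . . . . . . . . .
    . . . . . . . . . . . .

Answer: 24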